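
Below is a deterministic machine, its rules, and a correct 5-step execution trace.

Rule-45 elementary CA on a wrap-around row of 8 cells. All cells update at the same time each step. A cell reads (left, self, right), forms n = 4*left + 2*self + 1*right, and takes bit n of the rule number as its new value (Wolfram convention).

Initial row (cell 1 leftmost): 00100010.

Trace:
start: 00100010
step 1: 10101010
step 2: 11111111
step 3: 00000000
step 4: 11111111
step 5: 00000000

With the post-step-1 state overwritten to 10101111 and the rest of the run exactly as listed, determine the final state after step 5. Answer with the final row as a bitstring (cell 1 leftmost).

10110111

state after step 1 := 10101111
step 2: 01111000
step 3: 01000011
step 4: 11011010
step 5: 10110111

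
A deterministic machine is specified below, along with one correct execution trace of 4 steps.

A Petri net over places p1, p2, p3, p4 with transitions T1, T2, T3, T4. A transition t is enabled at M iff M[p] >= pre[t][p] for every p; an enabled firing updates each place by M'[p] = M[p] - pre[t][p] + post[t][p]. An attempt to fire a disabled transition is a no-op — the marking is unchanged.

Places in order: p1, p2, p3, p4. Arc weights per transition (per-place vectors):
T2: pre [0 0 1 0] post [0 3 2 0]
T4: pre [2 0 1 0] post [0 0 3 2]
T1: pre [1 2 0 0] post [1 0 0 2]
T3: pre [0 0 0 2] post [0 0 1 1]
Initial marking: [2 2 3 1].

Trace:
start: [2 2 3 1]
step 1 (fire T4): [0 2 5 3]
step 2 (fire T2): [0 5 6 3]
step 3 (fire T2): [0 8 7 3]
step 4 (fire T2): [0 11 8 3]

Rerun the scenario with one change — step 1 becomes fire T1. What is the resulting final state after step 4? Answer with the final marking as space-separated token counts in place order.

2 9 6 3

(re-executing from step 1 with the substitution; state before step 1: [2 2 3 1])
step 1 (fire T1): [2 0 3 3]
step 2 (fire T2): [2 3 4 3]
step 3 (fire T2): [2 6 5 3]
step 4 (fire T2): [2 9 6 3]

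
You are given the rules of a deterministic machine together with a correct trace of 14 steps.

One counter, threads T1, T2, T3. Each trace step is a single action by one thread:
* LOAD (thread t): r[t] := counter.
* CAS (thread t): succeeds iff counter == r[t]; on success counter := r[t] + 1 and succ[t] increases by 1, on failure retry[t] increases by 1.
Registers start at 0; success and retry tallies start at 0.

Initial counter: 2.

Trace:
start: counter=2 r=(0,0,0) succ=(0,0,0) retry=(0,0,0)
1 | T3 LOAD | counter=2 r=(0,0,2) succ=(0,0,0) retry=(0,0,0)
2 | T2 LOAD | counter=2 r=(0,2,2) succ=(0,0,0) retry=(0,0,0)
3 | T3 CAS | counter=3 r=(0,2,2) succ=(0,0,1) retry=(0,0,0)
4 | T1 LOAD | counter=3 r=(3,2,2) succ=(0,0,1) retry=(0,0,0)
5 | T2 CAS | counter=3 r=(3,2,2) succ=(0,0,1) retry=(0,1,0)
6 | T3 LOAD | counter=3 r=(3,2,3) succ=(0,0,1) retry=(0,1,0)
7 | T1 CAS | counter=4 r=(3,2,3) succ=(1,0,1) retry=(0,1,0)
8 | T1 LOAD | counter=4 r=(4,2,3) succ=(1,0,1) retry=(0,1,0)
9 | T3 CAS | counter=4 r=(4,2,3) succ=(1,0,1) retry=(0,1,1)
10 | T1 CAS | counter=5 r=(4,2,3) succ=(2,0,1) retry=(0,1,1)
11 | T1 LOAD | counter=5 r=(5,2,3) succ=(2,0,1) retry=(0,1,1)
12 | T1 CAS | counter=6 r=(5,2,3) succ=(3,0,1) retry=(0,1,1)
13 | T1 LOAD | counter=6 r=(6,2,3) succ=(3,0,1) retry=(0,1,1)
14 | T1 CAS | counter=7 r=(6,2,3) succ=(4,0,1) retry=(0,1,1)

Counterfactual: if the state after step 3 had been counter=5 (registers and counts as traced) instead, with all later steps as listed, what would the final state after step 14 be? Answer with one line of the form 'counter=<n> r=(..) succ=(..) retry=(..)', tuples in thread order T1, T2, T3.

counter=9 r=(8,2,5) succ=(4,0,1) retry=(0,1,1)

state after step 3 := counter=5 r=(0,2,2) succ=(0,0,1) retry=(0,0,0)
4 | T1 LOAD | counter=5 r=(5,2,2) succ=(0,0,1) retry=(0,0,0)
5 | T2 CAS | counter=5 r=(5,2,2) succ=(0,0,1) retry=(0,1,0)
6 | T3 LOAD | counter=5 r=(5,2,5) succ=(0,0,1) retry=(0,1,0)
7 | T1 CAS | counter=6 r=(5,2,5) succ=(1,0,1) retry=(0,1,0)
8 | T1 LOAD | counter=6 r=(6,2,5) succ=(1,0,1) retry=(0,1,0)
9 | T3 CAS | counter=6 r=(6,2,5) succ=(1,0,1) retry=(0,1,1)
10 | T1 CAS | counter=7 r=(6,2,5) succ=(2,0,1) retry=(0,1,1)
11 | T1 LOAD | counter=7 r=(7,2,5) succ=(2,0,1) retry=(0,1,1)
12 | T1 CAS | counter=8 r=(7,2,5) succ=(3,0,1) retry=(0,1,1)
13 | T1 LOAD | counter=8 r=(8,2,5) succ=(3,0,1) retry=(0,1,1)
14 | T1 CAS | counter=9 r=(8,2,5) succ=(4,0,1) retry=(0,1,1)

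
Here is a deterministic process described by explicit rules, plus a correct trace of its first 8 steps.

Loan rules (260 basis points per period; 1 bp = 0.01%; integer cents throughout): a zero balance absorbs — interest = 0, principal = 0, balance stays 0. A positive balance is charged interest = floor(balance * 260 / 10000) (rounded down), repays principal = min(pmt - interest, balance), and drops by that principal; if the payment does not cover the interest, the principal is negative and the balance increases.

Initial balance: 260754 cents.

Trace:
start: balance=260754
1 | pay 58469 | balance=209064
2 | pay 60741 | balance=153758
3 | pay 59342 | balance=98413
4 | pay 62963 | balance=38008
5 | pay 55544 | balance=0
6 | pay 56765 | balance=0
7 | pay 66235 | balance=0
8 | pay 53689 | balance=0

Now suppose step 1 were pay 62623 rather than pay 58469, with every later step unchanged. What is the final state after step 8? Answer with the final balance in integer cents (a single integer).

0

(re-executing from step 1 with the substitution; state before step 1: balance=260754)
1 | pay 62623 | balance=204910
2 | pay 60741 | balance=149496
3 | pay 59342 | balance=94040
4 | pay 62963 | balance=33522
5 | pay 55544 | balance=0
6 | pay 56765 | balance=0
7 | pay 66235 | balance=0
8 | pay 53689 | balance=0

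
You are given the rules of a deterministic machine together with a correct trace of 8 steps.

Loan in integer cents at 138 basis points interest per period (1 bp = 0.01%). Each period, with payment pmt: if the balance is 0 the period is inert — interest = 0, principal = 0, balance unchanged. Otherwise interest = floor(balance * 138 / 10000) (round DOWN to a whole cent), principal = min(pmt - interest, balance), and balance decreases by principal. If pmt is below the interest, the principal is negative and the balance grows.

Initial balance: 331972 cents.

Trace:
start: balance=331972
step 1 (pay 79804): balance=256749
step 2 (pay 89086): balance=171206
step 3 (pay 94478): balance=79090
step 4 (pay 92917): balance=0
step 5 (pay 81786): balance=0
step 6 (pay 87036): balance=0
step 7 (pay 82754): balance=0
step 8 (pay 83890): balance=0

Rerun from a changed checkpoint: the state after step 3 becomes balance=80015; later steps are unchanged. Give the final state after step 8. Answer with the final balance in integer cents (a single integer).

state after step 3 := balance=80015
step 4 (pay 92917): balance=0
step 5 (pay 81786): balance=0
step 6 (pay 87036): balance=0
step 7 (pay 82754): balance=0
step 8 (pay 83890): balance=0

0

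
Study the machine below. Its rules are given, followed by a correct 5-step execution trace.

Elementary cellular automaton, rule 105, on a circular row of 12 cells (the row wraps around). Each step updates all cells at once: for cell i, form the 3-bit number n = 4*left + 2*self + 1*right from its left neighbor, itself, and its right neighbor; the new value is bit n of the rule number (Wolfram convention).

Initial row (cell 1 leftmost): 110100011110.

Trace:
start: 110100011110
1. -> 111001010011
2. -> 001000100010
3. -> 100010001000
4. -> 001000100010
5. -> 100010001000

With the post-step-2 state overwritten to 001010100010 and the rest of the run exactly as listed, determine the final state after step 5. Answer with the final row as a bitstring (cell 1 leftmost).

111000111000

state after step 2 := 001010100010
3. -> 100101001000
4. -> 000010000010
5. -> 111000111000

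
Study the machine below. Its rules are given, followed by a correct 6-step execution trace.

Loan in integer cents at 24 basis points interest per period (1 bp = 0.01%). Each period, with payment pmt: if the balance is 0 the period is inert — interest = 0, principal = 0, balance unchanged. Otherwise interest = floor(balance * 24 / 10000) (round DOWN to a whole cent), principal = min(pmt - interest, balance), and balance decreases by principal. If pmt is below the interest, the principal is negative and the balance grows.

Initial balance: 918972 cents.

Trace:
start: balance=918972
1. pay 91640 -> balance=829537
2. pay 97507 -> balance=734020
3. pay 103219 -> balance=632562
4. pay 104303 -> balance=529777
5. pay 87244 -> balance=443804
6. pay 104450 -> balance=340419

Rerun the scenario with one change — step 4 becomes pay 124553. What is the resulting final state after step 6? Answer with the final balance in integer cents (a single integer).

320071

(re-executing from step 4 with the substitution; state before step 4: balance=632562)
4. pay 124553 -> balance=509527
5. pay 87244 -> balance=423505
6. pay 104450 -> balance=320071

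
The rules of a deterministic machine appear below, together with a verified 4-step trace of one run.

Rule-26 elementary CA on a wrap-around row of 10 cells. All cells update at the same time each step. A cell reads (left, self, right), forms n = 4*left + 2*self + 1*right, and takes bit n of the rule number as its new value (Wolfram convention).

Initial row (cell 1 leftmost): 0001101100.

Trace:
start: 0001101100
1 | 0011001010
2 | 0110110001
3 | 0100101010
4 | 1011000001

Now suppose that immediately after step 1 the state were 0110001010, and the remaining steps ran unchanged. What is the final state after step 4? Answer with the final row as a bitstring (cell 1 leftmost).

1000010010

state after step 1 := 0110001010
2 | 1101010001
3 | 0000001011
4 | 1000010010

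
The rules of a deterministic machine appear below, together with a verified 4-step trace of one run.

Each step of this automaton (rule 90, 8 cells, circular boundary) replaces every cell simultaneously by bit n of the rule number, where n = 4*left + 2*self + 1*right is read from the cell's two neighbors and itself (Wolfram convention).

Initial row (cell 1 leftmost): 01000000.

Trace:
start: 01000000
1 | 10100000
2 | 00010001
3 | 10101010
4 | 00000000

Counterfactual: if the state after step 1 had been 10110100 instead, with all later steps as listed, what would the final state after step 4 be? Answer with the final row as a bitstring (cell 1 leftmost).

state after step 1 := 10110100
2 | 00110011
3 | 11111111
4 | 00000000

00000000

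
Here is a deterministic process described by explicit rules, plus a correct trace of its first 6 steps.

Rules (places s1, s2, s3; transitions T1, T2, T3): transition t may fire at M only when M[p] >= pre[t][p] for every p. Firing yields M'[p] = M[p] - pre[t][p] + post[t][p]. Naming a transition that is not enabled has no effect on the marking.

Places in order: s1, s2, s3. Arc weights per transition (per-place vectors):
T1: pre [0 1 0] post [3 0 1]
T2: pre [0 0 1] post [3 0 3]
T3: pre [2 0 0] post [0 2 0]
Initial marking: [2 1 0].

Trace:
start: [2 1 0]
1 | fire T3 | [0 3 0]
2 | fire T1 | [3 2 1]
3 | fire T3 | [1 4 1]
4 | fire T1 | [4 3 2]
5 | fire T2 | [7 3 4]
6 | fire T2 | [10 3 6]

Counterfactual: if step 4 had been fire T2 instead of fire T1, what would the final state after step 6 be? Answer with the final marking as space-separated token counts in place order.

10 4 7

(re-executing from step 4 with the substitution; state before step 4: [1 4 1])
4 | fire T2 | [4 4 3]
5 | fire T2 | [7 4 5]
6 | fire T2 | [10 4 7]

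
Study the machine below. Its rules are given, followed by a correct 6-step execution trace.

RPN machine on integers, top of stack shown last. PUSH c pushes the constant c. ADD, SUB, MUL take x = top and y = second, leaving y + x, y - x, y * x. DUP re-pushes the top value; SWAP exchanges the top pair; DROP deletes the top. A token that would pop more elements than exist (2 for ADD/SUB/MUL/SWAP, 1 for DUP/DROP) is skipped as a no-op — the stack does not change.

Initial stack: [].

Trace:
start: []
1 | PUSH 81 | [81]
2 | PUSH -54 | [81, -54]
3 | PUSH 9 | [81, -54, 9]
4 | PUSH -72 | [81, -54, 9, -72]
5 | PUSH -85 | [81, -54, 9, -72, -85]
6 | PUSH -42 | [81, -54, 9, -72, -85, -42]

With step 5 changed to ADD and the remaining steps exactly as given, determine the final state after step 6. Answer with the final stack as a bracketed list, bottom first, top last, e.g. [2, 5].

[81, -54, -63, -42]

(re-executing from step 5 with the substitution; state before step 5: [81, -54, 9, -72])
5 | ADD | [81, -54, -63]
6 | PUSH -42 | [81, -54, -63, -42]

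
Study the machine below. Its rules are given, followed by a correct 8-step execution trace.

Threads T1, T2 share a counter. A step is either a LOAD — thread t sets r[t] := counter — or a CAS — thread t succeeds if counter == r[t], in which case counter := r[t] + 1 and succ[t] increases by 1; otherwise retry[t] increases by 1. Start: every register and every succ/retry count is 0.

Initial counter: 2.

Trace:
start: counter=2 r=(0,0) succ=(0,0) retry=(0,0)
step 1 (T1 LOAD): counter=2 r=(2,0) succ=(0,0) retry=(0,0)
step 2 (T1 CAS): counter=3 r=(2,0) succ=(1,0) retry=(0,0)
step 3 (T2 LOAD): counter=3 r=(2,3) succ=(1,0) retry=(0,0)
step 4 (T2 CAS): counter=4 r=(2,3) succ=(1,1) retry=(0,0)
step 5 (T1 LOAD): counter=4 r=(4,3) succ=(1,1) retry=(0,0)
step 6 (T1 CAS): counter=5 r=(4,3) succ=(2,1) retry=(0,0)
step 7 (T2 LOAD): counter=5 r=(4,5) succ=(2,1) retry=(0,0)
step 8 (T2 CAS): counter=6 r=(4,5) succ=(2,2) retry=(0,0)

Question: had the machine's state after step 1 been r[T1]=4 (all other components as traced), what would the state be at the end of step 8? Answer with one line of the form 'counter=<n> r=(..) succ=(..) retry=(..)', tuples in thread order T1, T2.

counter=5 r=(3,4) succ=(1,2) retry=(1,0)

state after step 1 := counter=2 r=(4,0) succ=(0,0) retry=(0,0)
step 2 (T1 CAS): counter=2 r=(4,0) succ=(0,0) retry=(1,0)
step 3 (T2 LOAD): counter=2 r=(4,2) succ=(0,0) retry=(1,0)
step 4 (T2 CAS): counter=3 r=(4,2) succ=(0,1) retry=(1,0)
step 5 (T1 LOAD): counter=3 r=(3,2) succ=(0,1) retry=(1,0)
step 6 (T1 CAS): counter=4 r=(3,2) succ=(1,1) retry=(1,0)
step 7 (T2 LOAD): counter=4 r=(3,4) succ=(1,1) retry=(1,0)
step 8 (T2 CAS): counter=5 r=(3,4) succ=(1,2) retry=(1,0)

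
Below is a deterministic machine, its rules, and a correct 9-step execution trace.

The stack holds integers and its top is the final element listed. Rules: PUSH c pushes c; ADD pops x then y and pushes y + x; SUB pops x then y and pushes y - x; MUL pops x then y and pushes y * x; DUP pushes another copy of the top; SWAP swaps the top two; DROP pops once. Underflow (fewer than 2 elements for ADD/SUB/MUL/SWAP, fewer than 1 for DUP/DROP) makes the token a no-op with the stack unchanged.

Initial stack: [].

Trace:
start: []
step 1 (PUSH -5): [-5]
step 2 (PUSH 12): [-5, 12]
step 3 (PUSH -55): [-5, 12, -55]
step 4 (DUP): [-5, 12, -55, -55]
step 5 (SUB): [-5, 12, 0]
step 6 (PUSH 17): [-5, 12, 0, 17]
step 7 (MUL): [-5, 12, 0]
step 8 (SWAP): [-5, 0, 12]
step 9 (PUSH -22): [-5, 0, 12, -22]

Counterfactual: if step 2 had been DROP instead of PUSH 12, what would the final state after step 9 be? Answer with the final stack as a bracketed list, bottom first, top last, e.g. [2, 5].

(re-executing from step 2 with the substitution; state before step 2: [-5])
step 2 (DROP): []
step 3 (PUSH -55): [-55]
step 4 (DUP): [-55, -55]
step 5 (SUB): [0]
step 6 (PUSH 17): [0, 17]
step 7 (MUL): [0]
step 8 (SWAP): [0]
step 9 (PUSH -22): [0, -22]

[0, -22]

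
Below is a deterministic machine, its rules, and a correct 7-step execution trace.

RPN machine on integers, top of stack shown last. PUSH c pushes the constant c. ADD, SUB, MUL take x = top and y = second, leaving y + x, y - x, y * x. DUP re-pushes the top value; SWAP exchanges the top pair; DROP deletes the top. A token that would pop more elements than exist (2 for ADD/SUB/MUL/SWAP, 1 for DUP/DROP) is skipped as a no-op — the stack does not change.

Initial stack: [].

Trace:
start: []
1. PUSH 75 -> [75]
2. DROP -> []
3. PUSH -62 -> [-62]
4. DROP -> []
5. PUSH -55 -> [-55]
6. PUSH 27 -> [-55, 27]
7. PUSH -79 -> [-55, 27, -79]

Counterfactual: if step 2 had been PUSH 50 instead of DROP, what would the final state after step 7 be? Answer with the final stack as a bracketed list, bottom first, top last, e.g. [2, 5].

(re-executing from step 2 with the substitution; state before step 2: [75])
2. PUSH 50 -> [75, 50]
3. PUSH -62 -> [75, 50, -62]
4. DROP -> [75, 50]
5. PUSH -55 -> [75, 50, -55]
6. PUSH 27 -> [75, 50, -55, 27]
7. PUSH -79 -> [75, 50, -55, 27, -79]

[75, 50, -55, 27, -79]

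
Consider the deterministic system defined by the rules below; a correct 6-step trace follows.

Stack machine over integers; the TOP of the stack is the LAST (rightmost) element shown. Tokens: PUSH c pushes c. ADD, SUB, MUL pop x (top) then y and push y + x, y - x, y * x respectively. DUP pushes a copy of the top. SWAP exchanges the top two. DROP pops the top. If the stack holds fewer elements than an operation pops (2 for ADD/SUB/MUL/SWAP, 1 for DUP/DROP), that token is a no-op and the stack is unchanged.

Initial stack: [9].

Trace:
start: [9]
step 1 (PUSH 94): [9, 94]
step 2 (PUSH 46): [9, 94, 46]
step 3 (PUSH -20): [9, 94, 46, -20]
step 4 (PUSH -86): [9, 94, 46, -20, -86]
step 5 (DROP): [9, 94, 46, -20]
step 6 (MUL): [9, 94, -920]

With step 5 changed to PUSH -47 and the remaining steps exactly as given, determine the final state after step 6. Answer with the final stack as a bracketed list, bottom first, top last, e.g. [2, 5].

[9, 94, 46, -20, 4042]

(re-executing from step 5 with the substitution; state before step 5: [9, 94, 46, -20, -86])
step 5 (PUSH -47): [9, 94, 46, -20, -86, -47]
step 6 (MUL): [9, 94, 46, -20, 4042]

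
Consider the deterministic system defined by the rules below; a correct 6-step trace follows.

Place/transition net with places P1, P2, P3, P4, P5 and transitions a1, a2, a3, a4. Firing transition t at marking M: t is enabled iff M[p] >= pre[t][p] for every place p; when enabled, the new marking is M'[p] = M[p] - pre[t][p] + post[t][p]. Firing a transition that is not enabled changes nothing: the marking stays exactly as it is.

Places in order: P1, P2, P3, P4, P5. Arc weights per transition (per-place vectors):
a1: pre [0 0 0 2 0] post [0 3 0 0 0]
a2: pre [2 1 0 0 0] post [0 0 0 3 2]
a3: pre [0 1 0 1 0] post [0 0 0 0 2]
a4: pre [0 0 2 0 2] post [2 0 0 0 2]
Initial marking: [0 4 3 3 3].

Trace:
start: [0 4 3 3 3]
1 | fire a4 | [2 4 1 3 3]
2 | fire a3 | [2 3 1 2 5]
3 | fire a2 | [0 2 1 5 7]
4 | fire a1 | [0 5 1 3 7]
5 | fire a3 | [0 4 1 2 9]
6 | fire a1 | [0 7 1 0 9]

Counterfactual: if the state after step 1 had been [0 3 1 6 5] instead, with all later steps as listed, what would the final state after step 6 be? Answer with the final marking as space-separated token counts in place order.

state after step 1 := [0 3 1 6 5]
2 | fire a3 | [0 2 1 5 7]
3 | fire a2 | [0 2 1 5 7]
4 | fire a1 | [0 5 1 3 7]
5 | fire a3 | [0 4 1 2 9]
6 | fire a1 | [0 7 1 0 9]

0 7 1 0 9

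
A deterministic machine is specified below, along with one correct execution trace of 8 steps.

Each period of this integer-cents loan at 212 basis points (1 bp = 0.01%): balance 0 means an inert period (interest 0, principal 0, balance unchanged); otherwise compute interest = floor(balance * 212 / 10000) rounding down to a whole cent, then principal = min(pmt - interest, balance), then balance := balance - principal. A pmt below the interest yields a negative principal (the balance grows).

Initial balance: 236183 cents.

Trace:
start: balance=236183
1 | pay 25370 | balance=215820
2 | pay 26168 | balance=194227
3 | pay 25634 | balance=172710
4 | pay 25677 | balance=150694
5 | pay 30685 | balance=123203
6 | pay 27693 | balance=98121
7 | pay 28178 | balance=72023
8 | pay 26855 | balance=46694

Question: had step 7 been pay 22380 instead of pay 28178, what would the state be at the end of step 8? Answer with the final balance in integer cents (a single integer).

52615

(re-executing from step 7 with the substitution; state before step 7: balance=98121)
7 | pay 22380 | balance=77821
8 | pay 26855 | balance=52615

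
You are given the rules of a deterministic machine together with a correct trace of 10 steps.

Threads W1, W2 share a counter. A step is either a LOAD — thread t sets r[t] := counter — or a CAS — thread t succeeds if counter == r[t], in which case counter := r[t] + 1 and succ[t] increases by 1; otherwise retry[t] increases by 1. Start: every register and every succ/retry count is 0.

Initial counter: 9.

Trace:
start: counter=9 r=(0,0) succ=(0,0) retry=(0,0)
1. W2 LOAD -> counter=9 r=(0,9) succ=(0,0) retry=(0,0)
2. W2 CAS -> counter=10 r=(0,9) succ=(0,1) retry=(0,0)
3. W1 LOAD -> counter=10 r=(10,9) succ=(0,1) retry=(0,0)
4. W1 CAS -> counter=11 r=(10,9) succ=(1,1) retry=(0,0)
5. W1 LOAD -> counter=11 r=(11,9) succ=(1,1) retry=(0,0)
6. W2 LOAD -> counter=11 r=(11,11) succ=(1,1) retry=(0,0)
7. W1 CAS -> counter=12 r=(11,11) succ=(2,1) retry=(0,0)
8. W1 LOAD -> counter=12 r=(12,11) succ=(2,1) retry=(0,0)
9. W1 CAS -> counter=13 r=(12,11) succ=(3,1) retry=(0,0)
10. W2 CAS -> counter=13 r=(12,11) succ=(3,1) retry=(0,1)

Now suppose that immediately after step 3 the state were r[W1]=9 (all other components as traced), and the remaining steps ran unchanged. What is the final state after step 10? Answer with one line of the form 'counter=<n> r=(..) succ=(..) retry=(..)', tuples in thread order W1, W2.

counter=12 r=(11,10) succ=(2,1) retry=(1,1)

state after step 3 := counter=10 r=(9,9) succ=(0,1) retry=(0,0)
4. W1 CAS -> counter=10 r=(9,9) succ=(0,1) retry=(1,0)
5. W1 LOAD -> counter=10 r=(10,9) succ=(0,1) retry=(1,0)
6. W2 LOAD -> counter=10 r=(10,10) succ=(0,1) retry=(1,0)
7. W1 CAS -> counter=11 r=(10,10) succ=(1,1) retry=(1,0)
8. W1 LOAD -> counter=11 r=(11,10) succ=(1,1) retry=(1,0)
9. W1 CAS -> counter=12 r=(11,10) succ=(2,1) retry=(1,0)
10. W2 CAS -> counter=12 r=(11,10) succ=(2,1) retry=(1,1)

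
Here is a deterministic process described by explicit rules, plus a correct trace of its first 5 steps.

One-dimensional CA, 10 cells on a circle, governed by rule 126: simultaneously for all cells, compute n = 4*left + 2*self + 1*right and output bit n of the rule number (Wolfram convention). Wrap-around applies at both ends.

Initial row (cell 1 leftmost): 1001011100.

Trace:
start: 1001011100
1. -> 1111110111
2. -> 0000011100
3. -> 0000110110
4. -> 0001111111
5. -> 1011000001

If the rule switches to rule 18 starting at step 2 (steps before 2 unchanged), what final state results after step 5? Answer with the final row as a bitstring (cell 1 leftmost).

(re-executing steps 2..5 under rule 18; state before step 2: 1111110111)
2. -> 0000000000
3. -> 0000000000
4. -> 0000000000
5. -> 0000000000

0000000000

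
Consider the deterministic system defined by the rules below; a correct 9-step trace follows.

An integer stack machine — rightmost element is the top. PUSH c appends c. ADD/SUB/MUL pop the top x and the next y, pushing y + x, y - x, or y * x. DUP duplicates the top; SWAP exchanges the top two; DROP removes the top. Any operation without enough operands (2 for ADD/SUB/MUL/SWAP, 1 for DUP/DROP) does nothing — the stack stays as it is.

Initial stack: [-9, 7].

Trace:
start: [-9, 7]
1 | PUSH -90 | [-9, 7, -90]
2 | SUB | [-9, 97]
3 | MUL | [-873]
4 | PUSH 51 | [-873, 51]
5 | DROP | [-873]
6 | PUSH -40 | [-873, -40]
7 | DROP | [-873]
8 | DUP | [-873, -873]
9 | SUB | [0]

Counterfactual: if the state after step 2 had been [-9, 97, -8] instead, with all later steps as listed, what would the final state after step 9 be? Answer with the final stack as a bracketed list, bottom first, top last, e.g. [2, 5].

state after step 2 := [-9, 97, -8]
3 | MUL | [-9, -776]
4 | PUSH 51 | [-9, -776, 51]
5 | DROP | [-9, -776]
6 | PUSH -40 | [-9, -776, -40]
7 | DROP | [-9, -776]
8 | DUP | [-9, -776, -776]
9 | SUB | [-9, 0]

[-9, 0]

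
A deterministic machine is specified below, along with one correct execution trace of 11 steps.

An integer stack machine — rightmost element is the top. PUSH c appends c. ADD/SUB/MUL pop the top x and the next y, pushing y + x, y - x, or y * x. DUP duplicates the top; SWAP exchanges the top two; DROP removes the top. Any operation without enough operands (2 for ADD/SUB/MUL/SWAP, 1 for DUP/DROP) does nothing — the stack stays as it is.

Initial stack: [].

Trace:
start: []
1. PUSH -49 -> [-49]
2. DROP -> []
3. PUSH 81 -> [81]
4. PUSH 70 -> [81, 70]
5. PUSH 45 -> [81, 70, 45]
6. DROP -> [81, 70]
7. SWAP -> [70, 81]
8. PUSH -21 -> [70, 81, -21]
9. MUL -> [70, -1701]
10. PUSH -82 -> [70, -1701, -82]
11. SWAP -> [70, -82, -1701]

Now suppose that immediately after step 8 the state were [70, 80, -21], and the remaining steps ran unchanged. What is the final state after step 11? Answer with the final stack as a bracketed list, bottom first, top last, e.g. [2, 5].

state after step 8 := [70, 80, -21]
9. MUL -> [70, -1680]
10. PUSH -82 -> [70, -1680, -82]
11. SWAP -> [70, -82, -1680]

[70, -82, -1680]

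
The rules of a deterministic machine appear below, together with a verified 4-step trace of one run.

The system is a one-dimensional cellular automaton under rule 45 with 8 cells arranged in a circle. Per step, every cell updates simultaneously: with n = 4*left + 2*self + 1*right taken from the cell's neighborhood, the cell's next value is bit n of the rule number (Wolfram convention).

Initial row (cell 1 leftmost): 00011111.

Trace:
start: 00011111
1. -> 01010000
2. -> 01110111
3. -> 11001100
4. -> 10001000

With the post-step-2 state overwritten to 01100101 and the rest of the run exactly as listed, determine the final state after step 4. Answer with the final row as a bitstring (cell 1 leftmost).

00010100

state after step 2 := 01100101
3. -> 11000111
4. -> 00010100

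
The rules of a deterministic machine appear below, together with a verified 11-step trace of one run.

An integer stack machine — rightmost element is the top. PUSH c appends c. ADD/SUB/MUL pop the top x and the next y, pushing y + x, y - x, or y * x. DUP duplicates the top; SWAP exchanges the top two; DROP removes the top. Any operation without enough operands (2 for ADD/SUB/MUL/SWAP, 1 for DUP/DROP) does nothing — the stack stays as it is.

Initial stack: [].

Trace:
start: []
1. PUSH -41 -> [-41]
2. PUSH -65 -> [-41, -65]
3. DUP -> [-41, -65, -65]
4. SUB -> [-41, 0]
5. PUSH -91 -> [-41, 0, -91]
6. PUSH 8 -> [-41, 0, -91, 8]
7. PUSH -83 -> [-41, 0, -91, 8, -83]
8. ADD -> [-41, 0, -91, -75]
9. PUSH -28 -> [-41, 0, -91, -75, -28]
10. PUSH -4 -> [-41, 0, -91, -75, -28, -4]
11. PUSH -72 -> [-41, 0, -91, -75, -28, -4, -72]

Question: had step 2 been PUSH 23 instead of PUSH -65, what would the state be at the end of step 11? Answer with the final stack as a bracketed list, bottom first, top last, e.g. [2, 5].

[-41, 0, -91, -75, -28, -4, -72]

(re-executing from step 2 with the substitution; state before step 2: [-41])
2. PUSH 23 -> [-41, 23]
3. DUP -> [-41, 23, 23]
4. SUB -> [-41, 0]
5. PUSH -91 -> [-41, 0, -91]
6. PUSH 8 -> [-41, 0, -91, 8]
7. PUSH -83 -> [-41, 0, -91, 8, -83]
8. ADD -> [-41, 0, -91, -75]
9. PUSH -28 -> [-41, 0, -91, -75, -28]
10. PUSH -4 -> [-41, 0, -91, -75, -28, -4]
11. PUSH -72 -> [-41, 0, -91, -75, -28, -4, -72]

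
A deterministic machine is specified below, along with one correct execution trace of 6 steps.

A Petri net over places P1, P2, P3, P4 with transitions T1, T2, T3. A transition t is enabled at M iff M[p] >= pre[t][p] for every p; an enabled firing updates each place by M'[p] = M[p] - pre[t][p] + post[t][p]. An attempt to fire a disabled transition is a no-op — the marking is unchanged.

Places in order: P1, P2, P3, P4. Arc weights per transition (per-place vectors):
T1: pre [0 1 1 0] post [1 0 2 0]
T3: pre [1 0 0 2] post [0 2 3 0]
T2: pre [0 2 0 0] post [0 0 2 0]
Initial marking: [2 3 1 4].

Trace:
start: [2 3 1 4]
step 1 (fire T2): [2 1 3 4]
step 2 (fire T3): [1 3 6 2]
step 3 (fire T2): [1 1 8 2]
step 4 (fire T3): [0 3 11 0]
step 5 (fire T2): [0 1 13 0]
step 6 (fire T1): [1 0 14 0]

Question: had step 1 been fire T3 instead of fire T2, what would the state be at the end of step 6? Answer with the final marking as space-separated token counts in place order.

1 2 12 0

(re-executing from step 1 with the substitution; state before step 1: [2 3 1 4])
step 1 (fire T3): [1 5 4 2]
step 2 (fire T3): [0 7 7 0]
step 3 (fire T2): [0 5 9 0]
step 4 (fire T3): [0 5 9 0]
step 5 (fire T2): [0 3 11 0]
step 6 (fire T1): [1 2 12 0]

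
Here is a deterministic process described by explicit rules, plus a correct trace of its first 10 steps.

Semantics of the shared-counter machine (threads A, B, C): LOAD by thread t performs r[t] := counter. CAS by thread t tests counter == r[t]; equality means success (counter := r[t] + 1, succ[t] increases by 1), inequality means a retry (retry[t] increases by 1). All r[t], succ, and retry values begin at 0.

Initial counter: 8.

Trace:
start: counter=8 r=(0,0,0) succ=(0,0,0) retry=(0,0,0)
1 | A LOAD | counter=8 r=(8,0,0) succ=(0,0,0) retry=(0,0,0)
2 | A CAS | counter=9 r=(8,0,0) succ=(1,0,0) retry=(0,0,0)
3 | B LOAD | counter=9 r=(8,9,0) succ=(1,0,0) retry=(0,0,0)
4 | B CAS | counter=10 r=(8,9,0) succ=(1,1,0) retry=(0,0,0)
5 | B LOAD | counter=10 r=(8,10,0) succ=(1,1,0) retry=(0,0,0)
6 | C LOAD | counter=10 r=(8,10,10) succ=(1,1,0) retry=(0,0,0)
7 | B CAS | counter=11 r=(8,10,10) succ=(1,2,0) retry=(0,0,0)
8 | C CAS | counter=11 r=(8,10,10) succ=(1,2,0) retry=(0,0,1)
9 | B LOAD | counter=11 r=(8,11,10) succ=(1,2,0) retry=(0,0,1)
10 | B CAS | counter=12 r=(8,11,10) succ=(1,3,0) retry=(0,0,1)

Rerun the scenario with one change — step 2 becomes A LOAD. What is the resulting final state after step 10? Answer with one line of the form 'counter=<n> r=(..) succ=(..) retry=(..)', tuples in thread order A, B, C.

(re-executing from step 2 with the substitution; state before step 2: counter=8 r=(8,0,0) succ=(0,0,0) retry=(0,0,0))
2 | A LOAD | counter=8 r=(8,0,0) succ=(0,0,0) retry=(0,0,0)
3 | B LOAD | counter=8 r=(8,8,0) succ=(0,0,0) retry=(0,0,0)
4 | B CAS | counter=9 r=(8,8,0) succ=(0,1,0) retry=(0,0,0)
5 | B LOAD | counter=9 r=(8,9,0) succ=(0,1,0) retry=(0,0,0)
6 | C LOAD | counter=9 r=(8,9,9) succ=(0,1,0) retry=(0,0,0)
7 | B CAS | counter=10 r=(8,9,9) succ=(0,2,0) retry=(0,0,0)
8 | C CAS | counter=10 r=(8,9,9) succ=(0,2,0) retry=(0,0,1)
9 | B LOAD | counter=10 r=(8,10,9) succ=(0,2,0) retry=(0,0,1)
10 | B CAS | counter=11 r=(8,10,9) succ=(0,3,0) retry=(0,0,1)

counter=11 r=(8,10,9) succ=(0,3,0) retry=(0,0,1)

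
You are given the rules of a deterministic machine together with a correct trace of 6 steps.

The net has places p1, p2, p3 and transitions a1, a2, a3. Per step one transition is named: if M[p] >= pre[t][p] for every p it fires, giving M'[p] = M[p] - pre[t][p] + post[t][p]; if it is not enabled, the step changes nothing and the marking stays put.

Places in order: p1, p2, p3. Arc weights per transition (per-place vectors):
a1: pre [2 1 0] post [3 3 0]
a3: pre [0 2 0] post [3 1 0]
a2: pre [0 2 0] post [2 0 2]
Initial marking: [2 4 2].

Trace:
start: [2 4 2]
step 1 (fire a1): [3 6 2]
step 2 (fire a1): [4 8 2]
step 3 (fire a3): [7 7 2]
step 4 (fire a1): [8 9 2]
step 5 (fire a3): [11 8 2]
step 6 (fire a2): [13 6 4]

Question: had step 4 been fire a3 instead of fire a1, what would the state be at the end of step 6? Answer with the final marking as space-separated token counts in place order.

(re-executing from step 4 with the substitution; state before step 4: [7 7 2])
step 4 (fire a3): [10 6 2]
step 5 (fire a3): [13 5 2]
step 6 (fire a2): [15 3 4]

15 3 4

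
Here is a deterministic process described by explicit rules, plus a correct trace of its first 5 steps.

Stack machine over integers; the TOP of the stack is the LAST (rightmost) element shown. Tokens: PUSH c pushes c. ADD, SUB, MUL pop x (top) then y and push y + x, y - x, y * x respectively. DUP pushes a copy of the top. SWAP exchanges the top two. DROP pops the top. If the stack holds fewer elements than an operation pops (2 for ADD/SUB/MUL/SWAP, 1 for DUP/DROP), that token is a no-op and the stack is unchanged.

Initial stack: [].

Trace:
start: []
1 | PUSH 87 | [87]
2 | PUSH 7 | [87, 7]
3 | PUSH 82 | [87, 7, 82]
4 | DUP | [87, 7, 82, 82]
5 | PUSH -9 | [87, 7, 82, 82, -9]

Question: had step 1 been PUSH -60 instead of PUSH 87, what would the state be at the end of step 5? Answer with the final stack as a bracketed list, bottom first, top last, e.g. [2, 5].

[-60, 7, 82, 82, -9]

(re-executing from step 1 with the substitution; state before step 1: [])
1 | PUSH -60 | [-60]
2 | PUSH 7 | [-60, 7]
3 | PUSH 82 | [-60, 7, 82]
4 | DUP | [-60, 7, 82, 82]
5 | PUSH -9 | [-60, 7, 82, 82, -9]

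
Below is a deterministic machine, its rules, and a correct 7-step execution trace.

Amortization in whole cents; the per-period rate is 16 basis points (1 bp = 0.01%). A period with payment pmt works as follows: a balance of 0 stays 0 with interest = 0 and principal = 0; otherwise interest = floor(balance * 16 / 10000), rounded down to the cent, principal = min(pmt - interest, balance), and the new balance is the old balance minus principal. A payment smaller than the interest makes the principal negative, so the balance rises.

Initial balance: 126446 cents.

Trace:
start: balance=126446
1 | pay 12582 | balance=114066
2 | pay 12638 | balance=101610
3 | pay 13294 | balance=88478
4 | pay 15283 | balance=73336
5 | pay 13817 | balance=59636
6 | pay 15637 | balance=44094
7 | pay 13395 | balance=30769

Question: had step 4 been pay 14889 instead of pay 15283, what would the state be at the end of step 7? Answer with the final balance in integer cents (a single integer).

(re-executing from step 4 with the substitution; state before step 4: balance=88478)
4 | pay 14889 | balance=73730
5 | pay 13817 | balance=60030
6 | pay 15637 | balance=44489
7 | pay 13395 | balance=31165

31165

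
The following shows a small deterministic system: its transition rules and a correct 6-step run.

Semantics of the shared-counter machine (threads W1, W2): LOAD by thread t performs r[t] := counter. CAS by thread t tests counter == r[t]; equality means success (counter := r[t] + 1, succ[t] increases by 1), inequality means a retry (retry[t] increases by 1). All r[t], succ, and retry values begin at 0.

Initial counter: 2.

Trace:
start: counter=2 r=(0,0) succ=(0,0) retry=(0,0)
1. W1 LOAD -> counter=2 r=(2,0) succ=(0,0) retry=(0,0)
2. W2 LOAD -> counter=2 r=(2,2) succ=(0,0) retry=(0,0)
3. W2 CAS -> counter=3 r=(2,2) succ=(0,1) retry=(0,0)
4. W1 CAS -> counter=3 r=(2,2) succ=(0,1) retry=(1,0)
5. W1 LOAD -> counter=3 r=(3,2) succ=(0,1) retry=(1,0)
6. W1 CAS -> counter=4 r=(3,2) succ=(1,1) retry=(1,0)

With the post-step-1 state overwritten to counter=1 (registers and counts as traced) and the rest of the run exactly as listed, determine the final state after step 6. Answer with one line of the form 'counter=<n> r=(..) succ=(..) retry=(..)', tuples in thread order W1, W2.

counter=4 r=(3,1) succ=(2,1) retry=(0,0)

state after step 1 := counter=1 r=(2,0) succ=(0,0) retry=(0,0)
2. W2 LOAD -> counter=1 r=(2,1) succ=(0,0) retry=(0,0)
3. W2 CAS -> counter=2 r=(2,1) succ=(0,1) retry=(0,0)
4. W1 CAS -> counter=3 r=(2,1) succ=(1,1) retry=(0,0)
5. W1 LOAD -> counter=3 r=(3,1) succ=(1,1) retry=(0,0)
6. W1 CAS -> counter=4 r=(3,1) succ=(2,1) retry=(0,0)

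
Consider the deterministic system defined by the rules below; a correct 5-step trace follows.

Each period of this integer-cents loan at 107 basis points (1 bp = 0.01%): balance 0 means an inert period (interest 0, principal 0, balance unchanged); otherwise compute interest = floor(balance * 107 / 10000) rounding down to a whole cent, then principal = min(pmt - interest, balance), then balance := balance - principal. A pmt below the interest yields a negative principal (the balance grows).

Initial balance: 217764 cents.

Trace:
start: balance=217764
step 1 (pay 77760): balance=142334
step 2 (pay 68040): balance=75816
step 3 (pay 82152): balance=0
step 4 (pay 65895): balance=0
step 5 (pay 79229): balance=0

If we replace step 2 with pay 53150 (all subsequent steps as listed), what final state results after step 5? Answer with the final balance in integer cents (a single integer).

(re-executing from step 2 with the substitution; state before step 2: balance=142334)
step 2 (pay 53150): balance=90706
step 3 (pay 82152): balance=9524
step 4 (pay 65895): balance=0
step 5 (pay 79229): balance=0

0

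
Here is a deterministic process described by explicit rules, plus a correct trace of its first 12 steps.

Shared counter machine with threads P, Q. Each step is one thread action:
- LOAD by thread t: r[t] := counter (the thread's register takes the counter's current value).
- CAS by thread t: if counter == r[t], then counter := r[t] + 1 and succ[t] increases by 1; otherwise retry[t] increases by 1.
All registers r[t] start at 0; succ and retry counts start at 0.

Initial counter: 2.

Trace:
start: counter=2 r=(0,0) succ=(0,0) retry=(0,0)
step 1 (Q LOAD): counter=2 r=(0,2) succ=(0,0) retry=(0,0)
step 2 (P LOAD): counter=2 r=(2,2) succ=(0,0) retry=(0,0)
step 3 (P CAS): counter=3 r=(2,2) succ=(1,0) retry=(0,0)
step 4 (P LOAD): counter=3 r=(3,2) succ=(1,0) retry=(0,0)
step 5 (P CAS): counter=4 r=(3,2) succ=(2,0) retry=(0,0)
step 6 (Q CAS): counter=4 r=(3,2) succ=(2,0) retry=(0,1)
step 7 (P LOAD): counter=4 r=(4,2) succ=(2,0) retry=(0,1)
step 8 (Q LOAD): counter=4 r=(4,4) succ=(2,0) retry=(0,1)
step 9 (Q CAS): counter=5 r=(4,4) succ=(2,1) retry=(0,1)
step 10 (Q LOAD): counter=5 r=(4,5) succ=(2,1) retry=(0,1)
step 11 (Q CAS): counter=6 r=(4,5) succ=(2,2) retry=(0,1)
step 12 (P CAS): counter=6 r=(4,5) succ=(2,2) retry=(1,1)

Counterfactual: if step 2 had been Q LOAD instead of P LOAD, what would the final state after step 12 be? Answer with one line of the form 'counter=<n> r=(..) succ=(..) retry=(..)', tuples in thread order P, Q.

(re-executing from step 2 with the substitution; state before step 2: counter=2 r=(0,2) succ=(0,0) retry=(0,0))
step 2 (Q LOAD): counter=2 r=(0,2) succ=(0,0) retry=(0,0)
step 3 (P CAS): counter=2 r=(0,2) succ=(0,0) retry=(1,0)
step 4 (P LOAD): counter=2 r=(2,2) succ=(0,0) retry=(1,0)
step 5 (P CAS): counter=3 r=(2,2) succ=(1,0) retry=(1,0)
step 6 (Q CAS): counter=3 r=(2,2) succ=(1,0) retry=(1,1)
step 7 (P LOAD): counter=3 r=(3,2) succ=(1,0) retry=(1,1)
step 8 (Q LOAD): counter=3 r=(3,3) succ=(1,0) retry=(1,1)
step 9 (Q CAS): counter=4 r=(3,3) succ=(1,1) retry=(1,1)
step 10 (Q LOAD): counter=4 r=(3,4) succ=(1,1) retry=(1,1)
step 11 (Q CAS): counter=5 r=(3,4) succ=(1,2) retry=(1,1)
step 12 (P CAS): counter=5 r=(3,4) succ=(1,2) retry=(2,1)

counter=5 r=(3,4) succ=(1,2) retry=(2,1)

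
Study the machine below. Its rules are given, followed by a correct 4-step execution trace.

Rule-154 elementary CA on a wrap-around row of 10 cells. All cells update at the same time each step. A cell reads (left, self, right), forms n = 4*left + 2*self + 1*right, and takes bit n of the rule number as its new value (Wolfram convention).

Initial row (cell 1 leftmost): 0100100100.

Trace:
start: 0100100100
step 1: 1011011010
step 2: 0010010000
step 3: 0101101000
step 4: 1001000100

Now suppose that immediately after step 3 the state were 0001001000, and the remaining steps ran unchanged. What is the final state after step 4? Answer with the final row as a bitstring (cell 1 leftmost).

0010110100

state after step 3 := 0001001000
step 4: 0010110100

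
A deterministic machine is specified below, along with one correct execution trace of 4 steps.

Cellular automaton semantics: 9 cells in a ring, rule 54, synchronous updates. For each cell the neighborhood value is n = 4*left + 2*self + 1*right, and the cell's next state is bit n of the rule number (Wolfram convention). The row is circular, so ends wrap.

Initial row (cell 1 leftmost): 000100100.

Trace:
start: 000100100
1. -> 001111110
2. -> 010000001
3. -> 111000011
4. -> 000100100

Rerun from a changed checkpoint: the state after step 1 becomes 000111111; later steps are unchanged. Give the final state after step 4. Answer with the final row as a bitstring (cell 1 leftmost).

state after step 1 := 000111111
2. -> 101000000
3. -> 111100001
4. -> 000010010

000010010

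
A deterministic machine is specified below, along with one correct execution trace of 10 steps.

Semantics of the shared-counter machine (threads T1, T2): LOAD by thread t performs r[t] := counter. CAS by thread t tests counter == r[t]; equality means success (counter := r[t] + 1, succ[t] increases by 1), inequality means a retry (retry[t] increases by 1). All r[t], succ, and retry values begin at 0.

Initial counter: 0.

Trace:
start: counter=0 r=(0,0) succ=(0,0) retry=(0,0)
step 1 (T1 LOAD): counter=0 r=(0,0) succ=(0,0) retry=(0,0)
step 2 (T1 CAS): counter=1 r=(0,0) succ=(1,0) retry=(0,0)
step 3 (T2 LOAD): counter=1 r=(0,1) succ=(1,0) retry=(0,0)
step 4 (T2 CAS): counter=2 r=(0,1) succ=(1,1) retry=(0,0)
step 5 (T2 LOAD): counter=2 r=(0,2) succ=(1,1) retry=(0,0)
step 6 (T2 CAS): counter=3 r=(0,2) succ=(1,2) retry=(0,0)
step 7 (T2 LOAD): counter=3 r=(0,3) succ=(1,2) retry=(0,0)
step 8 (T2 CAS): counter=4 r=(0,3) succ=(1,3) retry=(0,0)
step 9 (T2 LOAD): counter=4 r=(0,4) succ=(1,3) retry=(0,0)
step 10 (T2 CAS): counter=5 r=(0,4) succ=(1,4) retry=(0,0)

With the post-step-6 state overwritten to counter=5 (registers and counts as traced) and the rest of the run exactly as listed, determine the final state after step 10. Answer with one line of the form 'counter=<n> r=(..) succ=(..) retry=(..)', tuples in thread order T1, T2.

state after step 6 := counter=5 r=(0,2) succ=(1,2) retry=(0,0)
step 7 (T2 LOAD): counter=5 r=(0,5) succ=(1,2) retry=(0,0)
step 8 (T2 CAS): counter=6 r=(0,5) succ=(1,3) retry=(0,0)
step 9 (T2 LOAD): counter=6 r=(0,6) succ=(1,3) retry=(0,0)
step 10 (T2 CAS): counter=7 r=(0,6) succ=(1,4) retry=(0,0)

counter=7 r=(0,6) succ=(1,4) retry=(0,0)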